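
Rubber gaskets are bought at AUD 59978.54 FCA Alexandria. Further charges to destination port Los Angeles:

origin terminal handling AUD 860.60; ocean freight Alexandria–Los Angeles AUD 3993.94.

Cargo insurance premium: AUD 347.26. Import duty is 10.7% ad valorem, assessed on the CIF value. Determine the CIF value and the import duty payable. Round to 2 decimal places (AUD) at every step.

CIF value: AUD 65180.34; import duty: AUD 6974.30

CIF = FCA price + pre-shipment costs + freight + insurance
CIF = 59978.54 + 860.60 + 3993.94 + 347.26 = 65180.34
Import duty = 65180.34 × 10.7% = 6974.30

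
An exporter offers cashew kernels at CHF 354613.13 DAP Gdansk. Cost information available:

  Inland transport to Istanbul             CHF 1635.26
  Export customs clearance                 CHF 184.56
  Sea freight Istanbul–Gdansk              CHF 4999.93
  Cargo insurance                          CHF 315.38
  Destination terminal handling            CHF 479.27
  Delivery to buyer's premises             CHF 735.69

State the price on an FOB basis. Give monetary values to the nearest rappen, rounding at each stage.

FOB price: CHF 348082.86

Not relevant to the conversion: inland to port, export clearance — on the seller under both DAP and FOB; already in the DAP price and stays in the FOB price.
From DAP to FOB, the seller no longer bears: freight, insurance, destination terminal, delivery.
FOB price = 354613.13 − 4999.93 − 315.38 − 479.27 − 735.69 = 348082.86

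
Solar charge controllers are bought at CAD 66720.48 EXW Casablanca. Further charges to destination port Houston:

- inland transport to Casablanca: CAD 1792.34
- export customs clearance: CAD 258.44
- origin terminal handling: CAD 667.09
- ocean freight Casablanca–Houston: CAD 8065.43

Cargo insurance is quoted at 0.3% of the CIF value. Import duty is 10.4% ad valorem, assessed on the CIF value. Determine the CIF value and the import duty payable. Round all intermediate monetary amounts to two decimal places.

CIF value: CAD 77736.99; import duty: CAD 8084.65

Let C be the CIF value. C = EXW price + pre-shipment costs + freight + 0.3% × C
C − 0.3% × C = 66720.48 + 1792.34 + 258.44 + 667.09 + 8065.43
0.997 × C = 77503.78
C = 77503.78 / 0.997 = 77736.99
Insurance premium = 0.3% × 77736.99 = 233.21
Import duty = 77736.99 × 10.4% = 8084.65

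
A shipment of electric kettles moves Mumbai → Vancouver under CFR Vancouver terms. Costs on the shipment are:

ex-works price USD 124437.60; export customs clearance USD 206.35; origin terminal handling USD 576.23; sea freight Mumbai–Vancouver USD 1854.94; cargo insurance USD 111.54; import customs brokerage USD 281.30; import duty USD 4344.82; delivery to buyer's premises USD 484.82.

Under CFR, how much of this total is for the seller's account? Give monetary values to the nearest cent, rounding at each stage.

CFR: the seller pays costs through ocean freight to the destination port, but not insurance.
Seller's account: goods 124437.60 + export clearance 206.35 + origin terminal 576.23 + freight 1854.94 = 127075.12
Buyer's account: insurance 111.54 + brokerage 281.30 + duty 4344.82 + delivery 484.82 = 5222.48

Seller's account: USD 127075.12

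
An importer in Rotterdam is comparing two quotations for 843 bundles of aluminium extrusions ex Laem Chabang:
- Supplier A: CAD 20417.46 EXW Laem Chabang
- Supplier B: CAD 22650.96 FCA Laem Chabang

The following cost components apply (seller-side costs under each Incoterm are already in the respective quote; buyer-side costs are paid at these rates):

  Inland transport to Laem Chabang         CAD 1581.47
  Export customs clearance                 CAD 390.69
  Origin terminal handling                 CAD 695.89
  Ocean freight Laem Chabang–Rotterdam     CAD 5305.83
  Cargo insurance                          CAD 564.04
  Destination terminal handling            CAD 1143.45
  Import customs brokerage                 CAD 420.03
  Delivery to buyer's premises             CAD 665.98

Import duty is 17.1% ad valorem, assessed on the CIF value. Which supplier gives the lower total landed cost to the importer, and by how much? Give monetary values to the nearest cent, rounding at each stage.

Supplier A (EXW):
CIF value = EXW price + inland to port + export clearance + origin terminal + freight + insurance = 20417.46 + 1581.47 + 390.69 + 695.89 + 5305.83 + 564.04 = 28955.38
Import duty = 28955.38 × 17.1% = 4951.37
Buyer bears (A): 1581.47 + 390.69 + 695.89 + 5305.83 + 564.04 + 1143.45 + 420.03 + 665.98 = 10767.38
Landed cost (A) = invoice 20417.46 + 10767.38 + duty 4951.37 = 36136.21
Supplier B (FCA):
CIF value = FCA price + origin terminal + freight + insurance = 22650.96 + 695.89 + 5305.83 + 564.04 = 29216.72
Import duty = 29216.72 × 17.1% = 4996.06
Buyer bears (B): 695.89 + 5305.83 + 564.04 + 1143.45 + 420.03 + 665.98 = 8795.22
Landed cost (B) = invoice 22650.96 + 8795.22 + duty 4996.06 = 36442.24
Difference = |36136.21 − 36442.24| = 306.03

Supplier A is cheaper by CAD 306.03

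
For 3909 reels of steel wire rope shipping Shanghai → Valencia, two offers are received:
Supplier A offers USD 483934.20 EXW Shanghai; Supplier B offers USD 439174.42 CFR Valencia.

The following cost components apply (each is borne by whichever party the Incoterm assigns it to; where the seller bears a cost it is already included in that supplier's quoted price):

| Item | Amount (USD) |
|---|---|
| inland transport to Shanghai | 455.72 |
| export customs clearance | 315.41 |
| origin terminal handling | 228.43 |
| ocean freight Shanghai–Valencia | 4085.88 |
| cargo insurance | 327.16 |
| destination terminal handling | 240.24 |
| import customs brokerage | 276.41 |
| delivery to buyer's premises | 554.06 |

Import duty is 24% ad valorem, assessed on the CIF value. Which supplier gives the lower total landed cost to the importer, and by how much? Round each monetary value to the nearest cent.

Supplier A (EXW):
CIF value = EXW price + inland to port + export clearance + origin terminal + freight + insurance = 483934.20 + 455.72 + 315.41 + 228.43 + 4085.88 + 327.16 = 489346.80
Import duty = 489346.80 × 24% = 117443.23
Buyer bears (A): 455.72 + 315.41 + 228.43 + 4085.88 + 327.16 + 240.24 + 276.41 + 554.06 = 6483.31
Landed cost (A) = invoice 483934.20 + 6483.31 + duty 117443.23 = 607860.74
Supplier B (CFR):
CIF value = CFR price + insurance = 439174.42 + 327.16 = 439501.58
Import duty = 439501.58 × 24% = 105480.38
Buyer bears (B): 327.16 + 240.24 + 276.41 + 554.06 = 1397.87
Landed cost (B) = invoice 439174.42 + 1397.87 + duty 105480.38 = 546052.67
Difference = |607860.74 − 546052.67| = 61808.07

Supplier B is cheaper by USD 61808.07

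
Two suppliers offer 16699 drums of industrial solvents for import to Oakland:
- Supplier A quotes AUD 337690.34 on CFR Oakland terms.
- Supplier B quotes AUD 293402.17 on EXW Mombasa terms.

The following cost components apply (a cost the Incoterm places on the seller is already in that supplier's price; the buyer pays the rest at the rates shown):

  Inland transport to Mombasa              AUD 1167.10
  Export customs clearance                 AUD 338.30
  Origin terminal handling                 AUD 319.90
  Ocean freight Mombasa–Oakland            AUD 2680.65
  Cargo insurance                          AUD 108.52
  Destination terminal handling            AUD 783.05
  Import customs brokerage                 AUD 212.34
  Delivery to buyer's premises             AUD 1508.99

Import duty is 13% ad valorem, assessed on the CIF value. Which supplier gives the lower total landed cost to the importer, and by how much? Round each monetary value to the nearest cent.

Supplier B is cheaper by AUD 44953.91

Supplier A (CFR):
CIF value = CFR price + insurance = 337690.34 + 108.52 = 337798.86
Import duty = 337798.86 × 13% = 43913.85
Buyer bears (A): 108.52 + 783.05 + 212.34 + 1508.99 = 2612.90
Landed cost (A) = invoice 337690.34 + 2612.90 + duty 43913.85 = 384217.09
Supplier B (EXW):
CIF value = EXW price + inland to port + export clearance + origin terminal + freight + insurance = 293402.17 + 1167.10 + 338.30 + 319.90 + 2680.65 + 108.52 = 298016.64
Import duty = 298016.64 × 13% = 38742.16
Buyer bears (B): 1167.10 + 338.30 + 319.90 + 2680.65 + 108.52 + 783.05 + 212.34 + 1508.99 = 7118.85
Landed cost (B) = invoice 293402.17 + 7118.85 + duty 38742.16 = 339263.18
Difference = |384217.09 − 339263.18| = 44953.91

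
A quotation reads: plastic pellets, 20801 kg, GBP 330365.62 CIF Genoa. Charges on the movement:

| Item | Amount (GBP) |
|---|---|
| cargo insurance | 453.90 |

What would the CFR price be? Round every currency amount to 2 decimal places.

CFR price: GBP 329911.72

From CIF to CFR, the seller no longer bears: insurance.
CFR price = 330365.62 − 453.90 = 329911.72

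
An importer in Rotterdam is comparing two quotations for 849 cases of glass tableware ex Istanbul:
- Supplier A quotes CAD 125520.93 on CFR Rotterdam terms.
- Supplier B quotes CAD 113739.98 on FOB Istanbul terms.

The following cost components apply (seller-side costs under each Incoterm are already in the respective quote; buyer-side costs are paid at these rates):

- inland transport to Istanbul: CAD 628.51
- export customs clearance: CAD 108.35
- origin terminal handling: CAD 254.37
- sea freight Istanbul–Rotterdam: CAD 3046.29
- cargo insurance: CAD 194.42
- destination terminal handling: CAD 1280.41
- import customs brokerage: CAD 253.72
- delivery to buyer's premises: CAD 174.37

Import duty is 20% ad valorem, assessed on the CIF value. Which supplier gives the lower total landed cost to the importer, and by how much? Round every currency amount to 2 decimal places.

Supplier A (CFR):
CIF value = CFR price + insurance = 125520.93 + 194.42 = 125715.35
Import duty = 125715.35 × 20% = 25143.07
Buyer bears (A): 194.42 + 1280.41 + 253.72 + 174.37 = 1902.92
Landed cost (A) = invoice 125520.93 + 1902.92 + duty 25143.07 = 152566.92
Supplier B (FOB):
CIF value = FOB price + freight + insurance = 113739.98 + 3046.29 + 194.42 = 116980.69
Import duty = 116980.69 × 20% = 23396.14
Buyer bears (B): 3046.29 + 194.42 + 1280.41 + 253.72 + 174.37 = 4949.21
Landed cost (B) = invoice 113739.98 + 4949.21 + duty 23396.14 = 142085.33
Difference = |152566.92 − 142085.33| = 10481.59

Supplier B is cheaper by CAD 10481.59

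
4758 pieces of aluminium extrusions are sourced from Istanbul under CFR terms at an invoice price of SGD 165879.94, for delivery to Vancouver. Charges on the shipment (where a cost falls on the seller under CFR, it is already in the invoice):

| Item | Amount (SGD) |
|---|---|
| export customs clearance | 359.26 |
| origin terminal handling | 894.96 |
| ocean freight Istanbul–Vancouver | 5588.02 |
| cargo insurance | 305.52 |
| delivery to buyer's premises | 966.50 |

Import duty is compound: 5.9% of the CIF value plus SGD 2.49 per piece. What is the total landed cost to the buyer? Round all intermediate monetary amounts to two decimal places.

Total landed cost: SGD 188804.32

CFR: the seller pays costs through ocean freight to the destination port, but not insurance.
Already in the invoice (seller's account under CFR): export clearance, origin terminal, freight — exclude.
CIF value = CFR price + insurance = 165879.94 + 305.52 = 166185.46
Ad valorem component: 166185.46 × 5.9% = 9804.94
Specific component: 4758 × 2.49 = 11847.42
Import duty = 9804.94 + 11847.42 = 21652.36
Buyer bears: insurance 305.52 + delivery 966.50 + duty 21652.36 = 22924.38
Landed cost = invoice 165879.94 + 22924.38 = 188804.32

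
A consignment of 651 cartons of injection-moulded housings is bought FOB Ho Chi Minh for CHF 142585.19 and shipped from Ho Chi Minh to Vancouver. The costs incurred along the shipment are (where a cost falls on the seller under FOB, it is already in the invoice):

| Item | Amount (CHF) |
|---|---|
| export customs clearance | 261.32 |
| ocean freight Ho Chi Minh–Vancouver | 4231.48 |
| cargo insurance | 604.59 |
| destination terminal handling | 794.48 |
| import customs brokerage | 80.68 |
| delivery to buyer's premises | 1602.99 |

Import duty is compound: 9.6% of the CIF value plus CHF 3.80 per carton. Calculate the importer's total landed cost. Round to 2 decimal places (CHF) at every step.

FOB: the seller bears costs until goods are on board at the origin port; the buyer bears freight, insurance and all costs thereafter.
Already in the invoice (seller's account under FOB): export clearance — exclude.
CIF value = FOB price + freight + insurance = 142585.19 + 4231.48 + 604.59 = 147421.26
Ad valorem component: 147421.26 × 9.6% = 14152.44
Specific component: 651 × 3.80 = 2473.80
Import duty = 14152.44 + 2473.80 = 16626.24
Buyer bears: freight 4231.48 + insurance 604.59 + destination terminal 794.48 + brokerage 80.68 + delivery 1602.99 + duty 16626.24 = 23940.46
Landed cost = invoice 142585.19 + 23940.46 = 166525.65

Total landed cost: CHF 166525.65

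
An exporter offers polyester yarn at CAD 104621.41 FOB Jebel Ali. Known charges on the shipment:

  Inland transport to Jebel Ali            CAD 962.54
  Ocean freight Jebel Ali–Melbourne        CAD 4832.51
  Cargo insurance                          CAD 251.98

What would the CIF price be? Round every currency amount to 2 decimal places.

CIF price: CAD 109705.90

Not relevant to the conversion: inland to port — on the seller under both FOB and CIF; already in the FOB price and stays in the CIF price.
From FOB to CIF, the seller additionally bears: freight, insurance.
CIF price = 104621.41 + 4832.51 + 251.98 = 109705.90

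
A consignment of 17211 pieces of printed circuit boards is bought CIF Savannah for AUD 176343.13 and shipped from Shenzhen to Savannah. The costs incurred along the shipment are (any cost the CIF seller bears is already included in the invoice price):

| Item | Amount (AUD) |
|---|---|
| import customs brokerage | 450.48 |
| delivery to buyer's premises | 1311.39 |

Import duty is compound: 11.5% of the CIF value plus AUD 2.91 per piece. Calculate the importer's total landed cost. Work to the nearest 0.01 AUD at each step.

CIF: the seller pays costs through ocean freight and marine insurance to the destination port.
The CIF price already equals the CIF value: 176343.13
Ad valorem component: 176343.13 × 11.5% = 20279.46
Specific component: 17211 × 2.91 = 50084.01
Import duty = 20279.46 + 50084.01 = 70363.47
Buyer bears: brokerage 450.48 + delivery 1311.39 + duty 70363.47 = 72125.34
Landed cost = invoice 176343.13 + 72125.34 = 248468.47

Total landed cost: AUD 248468.47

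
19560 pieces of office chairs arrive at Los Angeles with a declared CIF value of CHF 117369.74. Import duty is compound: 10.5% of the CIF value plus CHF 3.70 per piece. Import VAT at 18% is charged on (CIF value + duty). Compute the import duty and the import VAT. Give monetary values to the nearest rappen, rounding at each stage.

Import duty: CHF 84695.82; import VAT: CHF 36371.80

Ad valorem component: 117369.74 × 10.5% = 12323.82
Specific component: 19560 × 3.70 = 72372.00
Import duty = 12323.82 + 72372.00 = 84695.82
VAT base = CIF + duty = 117369.74 + 84695.82 = 202065.56
Import VAT = 202065.56 × 18% = 36371.80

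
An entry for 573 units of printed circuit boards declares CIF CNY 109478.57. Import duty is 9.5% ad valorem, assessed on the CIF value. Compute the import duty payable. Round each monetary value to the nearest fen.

Import duty = 109478.57 × 9.5% = 10400.46

Import duty: CNY 10400.46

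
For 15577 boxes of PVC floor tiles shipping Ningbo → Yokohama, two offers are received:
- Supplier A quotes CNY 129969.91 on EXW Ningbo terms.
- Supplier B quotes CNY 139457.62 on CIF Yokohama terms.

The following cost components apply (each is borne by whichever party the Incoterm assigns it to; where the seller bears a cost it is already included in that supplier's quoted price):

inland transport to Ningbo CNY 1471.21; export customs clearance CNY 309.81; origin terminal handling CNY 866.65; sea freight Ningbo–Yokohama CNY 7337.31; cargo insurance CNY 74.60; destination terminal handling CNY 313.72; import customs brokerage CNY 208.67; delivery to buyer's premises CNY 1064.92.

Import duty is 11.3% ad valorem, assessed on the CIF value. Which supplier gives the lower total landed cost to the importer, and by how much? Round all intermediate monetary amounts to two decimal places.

Supplier A (EXW):
CIF value = EXW price + inland to port + export clearance + origin terminal + freight + insurance = 129969.91 + 1471.21 + 309.81 + 866.65 + 7337.31 + 74.60 = 140029.49
Import duty = 140029.49 × 11.3% = 15823.33
Buyer bears (A): 1471.21 + 309.81 + 866.65 + 7337.31 + 74.60 + 313.72 + 208.67 + 1064.92 = 11646.89
Landed cost (A) = invoice 129969.91 + 11646.89 + duty 15823.33 = 157440.13
Supplier B (CIF):
The CIF price already equals the CIF value: 139457.62
Import duty = 139457.62 × 11.3% = 15758.71
Buyer bears (B): 313.72 + 208.67 + 1064.92 = 1587.31
Landed cost (B) = invoice 139457.62 + 1587.31 + duty 15758.71 = 156803.64
Difference = |157440.13 − 156803.64| = 636.49

Supplier B is cheaper by CNY 636.49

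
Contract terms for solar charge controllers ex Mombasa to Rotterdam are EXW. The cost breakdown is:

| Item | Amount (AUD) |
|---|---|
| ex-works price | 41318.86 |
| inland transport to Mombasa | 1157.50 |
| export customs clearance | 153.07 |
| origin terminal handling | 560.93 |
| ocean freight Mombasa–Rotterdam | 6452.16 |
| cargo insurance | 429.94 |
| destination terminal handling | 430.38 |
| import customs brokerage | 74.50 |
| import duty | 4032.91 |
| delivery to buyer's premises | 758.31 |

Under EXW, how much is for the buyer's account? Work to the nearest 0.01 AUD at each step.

Buyer's account: AUD 14049.70

EXW: the seller makes goods available at their premises; the buyer bears all onward costs.
Seller's account: goods 41318.86 = 41318.86
Buyer's account: inland to port 1157.50 + export clearance 153.07 + origin terminal 560.93 + freight 6452.16 + insurance 429.94 + destination terminal 430.38 + brokerage 74.50 + duty 4032.91 + delivery 758.31 = 14049.70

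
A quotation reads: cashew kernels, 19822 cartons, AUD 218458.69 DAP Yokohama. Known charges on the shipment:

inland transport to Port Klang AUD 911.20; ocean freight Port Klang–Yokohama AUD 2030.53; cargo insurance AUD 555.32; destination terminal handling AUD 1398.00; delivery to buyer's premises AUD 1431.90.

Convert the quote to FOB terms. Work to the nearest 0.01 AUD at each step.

FOB price: AUD 213042.94

Not relevant to the conversion: inland to port — on the seller under both DAP and FOB; already in the DAP price and stays in the FOB price.
From DAP to FOB, the seller no longer bears: freight, insurance, destination terminal, delivery.
FOB price = 218458.69 − 2030.53 − 555.32 − 1398.00 − 1431.90 = 213042.94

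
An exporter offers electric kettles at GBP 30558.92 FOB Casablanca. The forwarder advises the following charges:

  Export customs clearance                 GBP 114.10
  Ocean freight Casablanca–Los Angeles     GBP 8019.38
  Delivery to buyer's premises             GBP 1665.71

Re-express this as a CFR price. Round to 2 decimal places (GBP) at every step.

CFR price: GBP 38578.30

Not relevant to the conversion: export clearance — on the seller under both FOB and CFR; already in the FOB price and stays in the CFR price. delivery — on the buyer under both terms; not part of either seller's price.
From FOB to CFR, the seller additionally bears: freight.
CFR price = 30558.92 + 8019.38 = 38578.30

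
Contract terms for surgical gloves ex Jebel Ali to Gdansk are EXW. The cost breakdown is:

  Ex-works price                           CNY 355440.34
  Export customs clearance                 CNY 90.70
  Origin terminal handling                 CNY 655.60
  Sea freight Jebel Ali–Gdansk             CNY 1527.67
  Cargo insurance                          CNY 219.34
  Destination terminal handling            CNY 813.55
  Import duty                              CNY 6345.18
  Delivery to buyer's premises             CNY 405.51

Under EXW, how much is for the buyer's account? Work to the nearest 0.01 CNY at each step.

Buyer's account: CNY 10057.55

EXW: the seller makes goods available at their premises; the buyer bears all onward costs.
Seller's account: goods 355440.34 = 355440.34
Buyer's account: export clearance 90.70 + origin terminal 655.60 + freight 1527.67 + insurance 219.34 + destination terminal 813.55 + duty 6345.18 + delivery 405.51 = 10057.55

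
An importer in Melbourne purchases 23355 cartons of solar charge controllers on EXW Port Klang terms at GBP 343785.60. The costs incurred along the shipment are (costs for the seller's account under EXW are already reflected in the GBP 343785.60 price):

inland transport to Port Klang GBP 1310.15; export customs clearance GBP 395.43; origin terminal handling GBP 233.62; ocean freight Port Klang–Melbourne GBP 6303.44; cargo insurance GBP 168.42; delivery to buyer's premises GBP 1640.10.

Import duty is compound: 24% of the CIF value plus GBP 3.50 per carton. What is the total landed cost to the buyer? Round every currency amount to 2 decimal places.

EXW: the seller makes goods available at their premises; the buyer bears all onward costs.
CIF value = EXW price + inland to port + export clearance + origin terminal + freight + insurance = 343785.60 + 1310.15 + 395.43 + 233.62 + 6303.44 + 168.42 = 352196.66
Ad valorem component: 352196.66 × 24% = 84527.20
Specific component: 23355 × 3.50 = 81742.50
Import duty = 84527.20 + 81742.50 = 166269.70
Buyer bears: inland to port 1310.15 + export clearance 395.43 + origin terminal 233.62 + freight 6303.44 + insurance 168.42 + delivery 1640.10 + duty 166269.70 = 176320.86
Landed cost = invoice 343785.60 + 176320.86 = 520106.46

Total landed cost: GBP 520106.46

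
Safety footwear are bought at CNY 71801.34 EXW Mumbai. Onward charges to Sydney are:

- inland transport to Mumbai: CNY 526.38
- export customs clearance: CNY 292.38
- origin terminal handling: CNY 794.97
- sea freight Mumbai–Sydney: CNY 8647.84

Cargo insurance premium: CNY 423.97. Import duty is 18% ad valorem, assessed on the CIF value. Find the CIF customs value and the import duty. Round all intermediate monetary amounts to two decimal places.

CIF = EXW price + pre-shipment costs + freight + insurance
CIF = 71801.34 + 526.38 + 292.38 + 794.97 + 8647.84 + 423.97 = 82486.88
Import duty = 82486.88 × 18% = 14847.64

CIF value: CNY 82486.88; import duty: CNY 14847.64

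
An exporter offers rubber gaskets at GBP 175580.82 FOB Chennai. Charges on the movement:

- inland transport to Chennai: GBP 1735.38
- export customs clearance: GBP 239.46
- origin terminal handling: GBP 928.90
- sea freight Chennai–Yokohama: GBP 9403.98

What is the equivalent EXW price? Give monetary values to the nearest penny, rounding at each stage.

EXW price: GBP 172677.08

Not relevant to the conversion: freight — on the buyer under both terms; not part of either seller's price.
From FOB to EXW, the seller no longer bears: inland to port, export clearance, origin terminal.
EXW price = 175580.82 − 1735.38 − 239.46 − 928.90 = 172677.08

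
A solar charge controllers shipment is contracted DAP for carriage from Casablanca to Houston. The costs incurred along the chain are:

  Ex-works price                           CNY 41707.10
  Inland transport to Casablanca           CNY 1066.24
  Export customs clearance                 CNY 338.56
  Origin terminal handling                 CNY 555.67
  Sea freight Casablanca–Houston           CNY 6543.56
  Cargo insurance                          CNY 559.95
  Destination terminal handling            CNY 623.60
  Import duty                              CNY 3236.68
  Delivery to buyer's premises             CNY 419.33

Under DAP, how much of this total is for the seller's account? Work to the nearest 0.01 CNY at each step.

DAP: the seller bears all costs to the named destination except import duty and clearance.
Seller's account: goods 41707.10 + inland to port 1066.24 + export clearance 338.56 + origin terminal 555.67 + freight 6543.56 + insurance 559.95 + destination terminal 623.60 + delivery 419.33 = 51814.01
Buyer's account: duty 3236.68 = 3236.68

Seller's account: CNY 51814.01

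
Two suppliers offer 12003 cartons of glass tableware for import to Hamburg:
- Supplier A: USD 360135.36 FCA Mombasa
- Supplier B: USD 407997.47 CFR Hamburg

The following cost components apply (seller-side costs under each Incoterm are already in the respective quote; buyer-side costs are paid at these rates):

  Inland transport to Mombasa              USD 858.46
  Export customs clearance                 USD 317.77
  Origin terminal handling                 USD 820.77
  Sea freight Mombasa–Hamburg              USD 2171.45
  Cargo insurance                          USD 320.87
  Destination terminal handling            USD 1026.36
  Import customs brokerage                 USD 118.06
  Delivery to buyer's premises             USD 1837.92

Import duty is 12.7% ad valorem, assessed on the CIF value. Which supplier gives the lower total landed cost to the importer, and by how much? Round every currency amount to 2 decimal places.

Supplier A (FCA):
CIF value = FCA price + origin terminal + freight + insurance = 360135.36 + 820.77 + 2171.45 + 320.87 = 363448.45
Import duty = 363448.45 × 12.7% = 46157.95
Buyer bears (A): 820.77 + 2171.45 + 320.87 + 1026.36 + 118.06 + 1837.92 = 6295.43
Landed cost (A) = invoice 360135.36 + 6295.43 + duty 46157.95 = 412588.74
Supplier B (CFR):
CIF value = CFR price + insurance = 407997.47 + 320.87 = 408318.34
Import duty = 408318.34 × 12.7% = 51856.43
Buyer bears (B): 320.87 + 1026.36 + 118.06 + 1837.92 = 3303.21
Landed cost (B) = invoice 407997.47 + 3303.21 + duty 51856.43 = 463157.11
Difference = |412588.74 − 463157.11| = 50568.37

Supplier A is cheaper by USD 50568.37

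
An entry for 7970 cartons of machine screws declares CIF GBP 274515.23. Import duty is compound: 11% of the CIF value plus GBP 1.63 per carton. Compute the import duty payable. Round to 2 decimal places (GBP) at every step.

Import duty: GBP 43187.78

Ad valorem component: 274515.23 × 11% = 30196.68
Specific component: 7970 × 1.63 = 12991.10
Import duty = 30196.68 + 12991.10 = 43187.78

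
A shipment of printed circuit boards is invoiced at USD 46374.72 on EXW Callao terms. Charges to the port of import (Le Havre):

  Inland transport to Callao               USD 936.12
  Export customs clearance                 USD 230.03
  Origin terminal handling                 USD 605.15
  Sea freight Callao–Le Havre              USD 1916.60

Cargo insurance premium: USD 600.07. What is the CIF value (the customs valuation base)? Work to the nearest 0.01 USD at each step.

CIF value: USD 50662.69

CIF = EXW price + pre-shipment costs + freight + insurance
CIF = 46374.72 + 936.12 + 230.03 + 605.15 + 1916.60 + 600.07 = 50662.69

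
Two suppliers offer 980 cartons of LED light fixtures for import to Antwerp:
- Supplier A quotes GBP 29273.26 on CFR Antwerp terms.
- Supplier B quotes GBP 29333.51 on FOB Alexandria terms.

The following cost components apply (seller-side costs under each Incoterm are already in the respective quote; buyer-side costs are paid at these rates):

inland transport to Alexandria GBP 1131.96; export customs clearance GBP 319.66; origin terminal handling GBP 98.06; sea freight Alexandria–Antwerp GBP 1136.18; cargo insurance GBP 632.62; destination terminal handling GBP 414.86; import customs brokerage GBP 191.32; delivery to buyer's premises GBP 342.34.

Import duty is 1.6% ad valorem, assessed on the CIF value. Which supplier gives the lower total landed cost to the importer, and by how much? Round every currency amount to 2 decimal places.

Supplier A (CFR):
CIF value = CFR price + insurance = 29273.26 + 632.62 = 29905.88
Import duty = 29905.88 × 1.6% = 478.49
Buyer bears (A): 632.62 + 414.86 + 191.32 + 342.34 = 1581.14
Landed cost (A) = invoice 29273.26 + 1581.14 + duty 478.49 = 31332.89
Supplier B (FOB):
CIF value = FOB price + freight + insurance = 29333.51 + 1136.18 + 632.62 = 31102.31
Import duty = 31102.31 × 1.6% = 497.64
Buyer bears (B): 1136.18 + 632.62 + 414.86 + 191.32 + 342.34 = 2717.32
Landed cost (B) = invoice 29333.51 + 2717.32 + duty 497.64 = 32548.47
Difference = |31332.89 − 32548.47| = 1215.58

Supplier A is cheaper by GBP 1215.58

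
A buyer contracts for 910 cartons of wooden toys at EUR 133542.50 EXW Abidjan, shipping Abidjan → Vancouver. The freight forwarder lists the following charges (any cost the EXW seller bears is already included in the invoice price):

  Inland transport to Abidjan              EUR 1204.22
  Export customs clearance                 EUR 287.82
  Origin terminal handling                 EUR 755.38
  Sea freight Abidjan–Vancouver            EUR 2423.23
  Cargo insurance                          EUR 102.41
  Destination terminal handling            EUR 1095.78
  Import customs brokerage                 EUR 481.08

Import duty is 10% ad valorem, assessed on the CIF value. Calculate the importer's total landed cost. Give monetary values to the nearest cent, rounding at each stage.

Total landed cost: EUR 153723.98

EXW: the seller makes goods available at their premises; the buyer bears all onward costs.
CIF value = EXW price + inland to port + export clearance + origin terminal + freight + insurance = 133542.50 + 1204.22 + 287.82 + 755.38 + 2423.23 + 102.41 = 138315.56
Import duty = 138315.56 × 10% = 13831.56
Buyer bears: inland to port 1204.22 + export clearance 287.82 + origin terminal 755.38 + freight 2423.23 + insurance 102.41 + destination terminal 1095.78 + brokerage 481.08 + duty 13831.56 = 20181.48
Landed cost = invoice 133542.50 + 20181.48 = 153723.98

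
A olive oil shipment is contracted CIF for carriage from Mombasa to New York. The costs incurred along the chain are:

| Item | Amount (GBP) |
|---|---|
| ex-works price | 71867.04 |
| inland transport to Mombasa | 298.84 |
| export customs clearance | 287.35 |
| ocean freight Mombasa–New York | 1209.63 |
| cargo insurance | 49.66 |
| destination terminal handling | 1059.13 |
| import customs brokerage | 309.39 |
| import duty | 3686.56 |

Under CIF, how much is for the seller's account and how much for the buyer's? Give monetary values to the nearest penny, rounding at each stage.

CIF: the seller pays costs through ocean freight and marine insurance to the destination port.
Seller's account: goods 71867.04 + inland to port 298.84 + export clearance 287.35 + freight 1209.63 + insurance 49.66 = 73712.52
Buyer's account: destination terminal 1059.13 + brokerage 309.39 + duty 3686.56 = 5055.08

Seller: GBP 73712.52; buyer: GBP 5055.08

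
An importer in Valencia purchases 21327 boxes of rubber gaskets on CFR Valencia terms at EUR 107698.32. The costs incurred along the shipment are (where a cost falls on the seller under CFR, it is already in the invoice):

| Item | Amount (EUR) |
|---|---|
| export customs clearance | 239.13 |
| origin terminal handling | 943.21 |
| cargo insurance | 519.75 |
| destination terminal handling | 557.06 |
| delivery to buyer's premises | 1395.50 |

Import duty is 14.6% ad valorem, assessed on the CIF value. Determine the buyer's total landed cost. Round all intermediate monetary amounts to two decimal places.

CFR: the seller pays costs through ocean freight to the destination port, but not insurance.
Already in the invoice (seller's account under CFR): export clearance, origin terminal — exclude.
CIF value = CFR price + insurance = 107698.32 + 519.75 = 108218.07
Import duty = 108218.07 × 14.6% = 15799.84
Buyer bears: insurance 519.75 + destination terminal 557.06 + delivery 1395.50 + duty 15799.84 = 18272.15
Landed cost = invoice 107698.32 + 18272.15 = 125970.47

Total landed cost: EUR 125970.47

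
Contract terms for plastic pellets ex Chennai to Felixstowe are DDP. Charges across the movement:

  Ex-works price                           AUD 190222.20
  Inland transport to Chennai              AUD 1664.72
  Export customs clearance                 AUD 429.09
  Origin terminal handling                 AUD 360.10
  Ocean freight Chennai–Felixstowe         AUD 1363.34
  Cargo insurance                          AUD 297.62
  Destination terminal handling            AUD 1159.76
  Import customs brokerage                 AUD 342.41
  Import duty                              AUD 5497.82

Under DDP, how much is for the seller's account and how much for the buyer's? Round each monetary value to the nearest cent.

DDP: the seller bears all costs including import duty.
Seller's account: goods 190222.20 + inland to port 1664.72 + export clearance 429.09 + origin terminal 360.10 + freight 1363.34 + insurance 297.62 + destination terminal 1159.76 + brokerage 342.41 + duty 5497.82 = 201337.06
Buyer's account: 0.00

Seller: AUD 201337.06; buyer: AUD 0.00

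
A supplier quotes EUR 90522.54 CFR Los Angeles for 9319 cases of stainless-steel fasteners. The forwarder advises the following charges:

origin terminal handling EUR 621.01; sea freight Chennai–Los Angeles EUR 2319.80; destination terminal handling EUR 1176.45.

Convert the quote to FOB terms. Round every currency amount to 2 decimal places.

FOB price: EUR 88202.74

Not relevant to the conversion: origin terminal — on the seller under both CFR and FOB; already in the CFR price and stays in the FOB price. destination terminal — on the buyer under both terms; not part of either seller's price.
From CFR to FOB, the seller no longer bears: freight.
FOB price = 90522.54 − 2319.80 = 88202.74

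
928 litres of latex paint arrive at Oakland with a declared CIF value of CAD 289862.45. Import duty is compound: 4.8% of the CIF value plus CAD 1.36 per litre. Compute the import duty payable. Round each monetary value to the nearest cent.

Ad valorem component: 289862.45 × 4.8% = 13913.40
Specific component: 928 × 1.36 = 1262.08
Import duty = 13913.40 + 1262.08 = 15175.48

Import duty: CAD 15175.48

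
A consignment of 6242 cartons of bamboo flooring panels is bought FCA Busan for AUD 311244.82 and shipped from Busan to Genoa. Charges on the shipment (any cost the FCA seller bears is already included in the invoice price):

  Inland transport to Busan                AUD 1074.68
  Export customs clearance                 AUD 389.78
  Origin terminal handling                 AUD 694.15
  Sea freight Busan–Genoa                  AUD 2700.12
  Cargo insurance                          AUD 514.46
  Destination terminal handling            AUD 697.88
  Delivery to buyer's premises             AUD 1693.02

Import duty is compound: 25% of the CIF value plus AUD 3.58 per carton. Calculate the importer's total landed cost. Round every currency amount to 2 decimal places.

FCA: the seller delivers export-cleared goods to the carrier; the buyer bears costs from that point.
Already in the invoice (seller's account under FCA): inland to port, export clearance — exclude.
CIF value = FCA price + origin terminal + freight + insurance = 311244.82 + 694.15 + 2700.12 + 514.46 = 315153.55
Ad valorem component: 315153.55 × 25% = 78788.39
Specific component: 6242 × 3.58 = 22346.36
Import duty = 78788.39 + 22346.36 = 101134.75
Buyer bears: origin terminal 694.15 + freight 2700.12 + insurance 514.46 + destination terminal 697.88 + delivery 1693.02 + duty 101134.75 = 107434.38
Landed cost = invoice 311244.82 + 107434.38 = 418679.20

Total landed cost: AUD 418679.20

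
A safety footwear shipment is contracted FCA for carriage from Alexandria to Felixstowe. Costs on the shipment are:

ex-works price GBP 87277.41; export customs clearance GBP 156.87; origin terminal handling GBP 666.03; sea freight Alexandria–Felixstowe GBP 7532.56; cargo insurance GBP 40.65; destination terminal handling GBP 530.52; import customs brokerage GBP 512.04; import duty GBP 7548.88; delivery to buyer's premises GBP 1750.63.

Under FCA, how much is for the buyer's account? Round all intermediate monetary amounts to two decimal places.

Buyer's account: GBP 18581.31

FCA: the seller delivers export-cleared goods to the carrier; the buyer bears costs from that point.
Seller's account: goods 87277.41 + export clearance 156.87 = 87434.28
Buyer's account: origin terminal 666.03 + freight 7532.56 + insurance 40.65 + destination terminal 530.52 + brokerage 512.04 + duty 7548.88 + delivery 1750.63 = 18581.31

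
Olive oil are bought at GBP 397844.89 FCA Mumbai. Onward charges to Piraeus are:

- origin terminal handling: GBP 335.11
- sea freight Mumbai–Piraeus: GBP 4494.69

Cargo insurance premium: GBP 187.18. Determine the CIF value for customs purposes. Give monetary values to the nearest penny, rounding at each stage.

CIF = FCA price + pre-shipment costs + freight + insurance
CIF = 397844.89 + 335.11 + 4494.69 + 187.18 = 402861.87

CIF value: GBP 402861.87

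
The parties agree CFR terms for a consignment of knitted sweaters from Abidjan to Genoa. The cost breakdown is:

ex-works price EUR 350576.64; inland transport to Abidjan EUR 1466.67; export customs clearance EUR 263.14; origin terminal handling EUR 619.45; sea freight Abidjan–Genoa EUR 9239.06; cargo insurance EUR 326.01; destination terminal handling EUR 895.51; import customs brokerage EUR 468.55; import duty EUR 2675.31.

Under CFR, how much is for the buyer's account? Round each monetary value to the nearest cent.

Buyer's account: EUR 4365.38

CFR: the seller pays costs through ocean freight to the destination port, but not insurance.
Seller's account: goods 350576.64 + inland to port 1466.67 + export clearance 263.14 + origin terminal 619.45 + freight 9239.06 = 362164.96
Buyer's account: insurance 326.01 + destination terminal 895.51 + brokerage 468.55 + duty 2675.31 = 4365.38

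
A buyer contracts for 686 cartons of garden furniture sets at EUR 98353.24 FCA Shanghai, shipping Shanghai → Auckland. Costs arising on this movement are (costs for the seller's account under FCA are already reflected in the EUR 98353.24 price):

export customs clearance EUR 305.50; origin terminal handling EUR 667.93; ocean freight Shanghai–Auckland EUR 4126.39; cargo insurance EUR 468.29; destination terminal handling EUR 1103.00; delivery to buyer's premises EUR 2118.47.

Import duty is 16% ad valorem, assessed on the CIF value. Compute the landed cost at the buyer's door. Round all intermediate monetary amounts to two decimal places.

FCA: the seller delivers export-cleared goods to the carrier; the buyer bears costs from that point.
Already in the invoice (seller's account under FCA): export clearance — exclude.
CIF value = FCA price + origin terminal + freight + insurance = 98353.24 + 667.93 + 4126.39 + 468.29 = 103615.85
Import duty = 103615.85 × 16% = 16578.54
Buyer bears: origin terminal 667.93 + freight 4126.39 + insurance 468.29 + destination terminal 1103.00 + delivery 2118.47 + duty 16578.54 = 25062.62
Landed cost = invoice 98353.24 + 25062.62 = 123415.86

Total landed cost: EUR 123415.86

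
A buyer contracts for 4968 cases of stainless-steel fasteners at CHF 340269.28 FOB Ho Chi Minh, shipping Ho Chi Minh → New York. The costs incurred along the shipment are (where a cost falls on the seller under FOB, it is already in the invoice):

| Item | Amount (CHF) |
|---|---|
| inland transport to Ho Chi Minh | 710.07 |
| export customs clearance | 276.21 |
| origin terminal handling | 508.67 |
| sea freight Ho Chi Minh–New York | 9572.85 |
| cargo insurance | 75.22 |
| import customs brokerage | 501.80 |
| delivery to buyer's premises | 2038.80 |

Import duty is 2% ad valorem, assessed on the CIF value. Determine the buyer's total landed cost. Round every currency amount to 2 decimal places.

FOB: the seller bears costs until goods are on board at the origin port; the buyer bears freight, insurance and all costs thereafter.
Already in the invoice (seller's account under FOB): inland to port, export clearance, origin terminal — exclude.
CIF value = FOB price + freight + insurance = 340269.28 + 9572.85 + 75.22 = 349917.35
Import duty = 349917.35 × 2% = 6998.35
Buyer bears: freight 9572.85 + insurance 75.22 + brokerage 501.80 + delivery 2038.80 + duty 6998.35 = 19187.02
Landed cost = invoice 340269.28 + 19187.02 = 359456.30

Total landed cost: CHF 359456.30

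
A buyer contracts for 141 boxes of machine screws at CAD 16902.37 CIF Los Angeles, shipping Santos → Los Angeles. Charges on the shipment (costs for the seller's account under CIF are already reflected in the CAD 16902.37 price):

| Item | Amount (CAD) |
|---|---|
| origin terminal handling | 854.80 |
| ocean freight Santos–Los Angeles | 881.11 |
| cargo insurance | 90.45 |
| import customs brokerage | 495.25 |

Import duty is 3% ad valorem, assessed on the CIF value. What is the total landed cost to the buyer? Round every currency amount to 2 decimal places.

Total landed cost: CAD 17904.69

CIF: the seller pays costs through ocean freight and marine insurance to the destination port.
Already in the invoice (seller's account under CIF): origin terminal, freight, insurance — exclude.
The CIF price already equals the CIF value: 16902.37
Import duty = 16902.37 × 3% = 507.07
Buyer bears: brokerage 495.25 + duty 507.07 = 1002.32
Landed cost = invoice 16902.37 + 1002.32 = 17904.69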